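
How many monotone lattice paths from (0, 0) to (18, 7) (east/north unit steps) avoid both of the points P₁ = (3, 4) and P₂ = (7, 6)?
Number of paths = 437848

Inclusion–exclusion. Total paths: C(25, 18) = 480700. Through P₁: C(7, 3)·C(18, 15) = 28560. Through P₂: C(13, 7)·C(12, 11) = 20592. Since P₁ is strictly southwest of P₂, a monotone path through both must visit P₁ then P₂; paths through both = C(7, 3)·C(6, 4)·C(12, 11) = 6300. Avoid both = 480700 − 28560 − 20592 + 6300 = 437848.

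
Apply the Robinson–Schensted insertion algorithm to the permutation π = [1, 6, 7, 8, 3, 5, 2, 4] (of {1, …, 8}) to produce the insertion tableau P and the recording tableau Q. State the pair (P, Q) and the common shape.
P = [1, 2, 4, 8] / [3, 5] / [6, 7];  Q = [1, 2, 3, 4] / [5, 6] / [7, 8];  common shape = (4, 2, 2)

Row-insert the values π_1, π_2, … into P one at a time, bumping the leftmost entry strictly greater than the inserted value down to the next row. The recording tableau Q records, in position (i, j), the step at which that cell was added to P.
  Insert 1 (step 1): P = [1];  Q = [1]
  Insert 6 (step 2): P = [1, 6];  Q = [1, 2]
  Insert 7 (step 3): P = [1, 6, 7];  Q = [1, 2, 3]
  Insert 8 (step 4): P = [1, 6, 7, 8];  Q = [1, 2, 3, 4]
  Insert 3 (step 5): P = [1, 3, 7, 8] / [6];  Q = [1, 2, 3, 4] / [5]
  Insert 5 (step 6): P = [1, 3, 5, 8] / [6, 7];  Q = [1, 2, 3, 4] / [5, 6]
  Insert 2 (step 7): P = [1, 2, 5, 8] / [3, 7] / [6];  Q = [1, 2, 3, 4] / [5, 6] / [7]
  Insert 4 (step 8): P = [1, 2, 4, 8] / [3, 5] / [6, 7];  Q = [1, 2, 3, 4] / [5, 6] / [7, 8]
Final shape: (4, 2, 2).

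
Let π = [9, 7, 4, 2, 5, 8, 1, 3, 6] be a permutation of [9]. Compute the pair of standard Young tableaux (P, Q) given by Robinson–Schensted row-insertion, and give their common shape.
P = [1, 3, 6] / [2, 5, 8] / [4] / [7] / [9];  Q = [1, 5, 6] / [2, 8, 9] / [3] / [4] / [7];  common shape = (3, 3, 1, 1, 1)

Row-insert the values π_1, π_2, … into P one at a time, bumping the leftmost entry strictly greater than the inserted value down to the next row. The recording tableau Q records, in position (i, j), the step at which that cell was added to P.
  Insert 9 (step 1): P = [9];  Q = [1]
  Insert 7 (step 2): P = [7] / [9];  Q = [1] / [2]
  Insert 4 (step 3): P = [4] / [7] / [9];  Q = [1] / [2] / [3]
  Insert 2 (step 4): P = [2] / [4] / [7] / [9];  Q = [1] / [2] / [3] / [4]
  Insert 5 (step 5): P = [2, 5] / [4] / [7] / [9];  Q = [1, 5] / [2] / [3] / [4]
  Insert 8 (step 6): P = [2, 5, 8] / [4] / [7] / [9];  Q = [1, 5, 6] / [2] / [3] / [4]
  Insert 1 (step 7): P = [1, 5, 8] / [2] / [4] / [7] / [9];  Q = [1, 5, 6] / [2] / [3] / [4] / [7]
  Insert 3 (step 8): P = [1, 3, 8] / [2, 5] / [4] / [7] / [9];  Q = [1, 5, 6] / [2, 8] / [3] / [4] / [7]
  Insert 6 (step 9): P = [1, 3, 6] / [2, 5, 8] / [4] / [7] / [9];  Q = [1, 5, 6] / [2, 8, 9] / [3] / [4] / [7]
Final shape: (3, 3, 1, 1, 1).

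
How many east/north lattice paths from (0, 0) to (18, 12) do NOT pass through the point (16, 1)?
Number of paths = 86491899

Total paths from (0, 0) to (18, 12): C(30, 18) = 86493225. Paths through (16, 1): (paths (0, 0) → (16, 1)) × (paths (16, 1) → (18, 12)) = C(17, 16) · C(13, 2) = 17 · 78 = 1326. Avoidance count = 86493225 − 1326 = 86491899.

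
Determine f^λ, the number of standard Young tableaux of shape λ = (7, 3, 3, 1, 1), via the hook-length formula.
# SYT of shape (7, 3, 3, 1, 1) = 122850

Hook-length formula: f^λ = n! / Π hook(c), product over all cells c of the Young diagram. For λ = (7, 3, 3, 1, 1), n = 15 boxes. Hook lengths by row (left-to-right, top-to-bottom): [11, 8, 7, 4, 3, 2, 1]; [6, 3, 2]; [5, 2, 1]; [2]; [1]. Product of hooks = 10644480. So f^λ = 15! / 10644480 = 1307674368000 / 10644480 = 122850.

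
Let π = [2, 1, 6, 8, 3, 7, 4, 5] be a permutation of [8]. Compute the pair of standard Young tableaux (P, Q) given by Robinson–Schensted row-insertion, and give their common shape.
P = [1, 3, 4, 5] / [2, 6, 7] / [8];  Q = [1, 3, 4, 8] / [2, 5, 6] / [7];  common shape = (4, 3, 1)

Row-insert the values π_1, π_2, … into P one at a time, bumping the leftmost entry strictly greater than the inserted value down to the next row. The recording tableau Q records, in position (i, j), the step at which that cell was added to P.
  Insert 2 (step 1): P = [2];  Q = [1]
  Insert 1 (step 2): P = [1] / [2];  Q = [1] / [2]
  Insert 6 (step 3): P = [1, 6] / [2];  Q = [1, 3] / [2]
  Insert 8 (step 4): P = [1, 6, 8] / [2];  Q = [1, 3, 4] / [2]
  Insert 3 (step 5): P = [1, 3, 8] / [2, 6];  Q = [1, 3, 4] / [2, 5]
  Insert 7 (step 6): P = [1, 3, 7] / [2, 6, 8];  Q = [1, 3, 4] / [2, 5, 6]
  Insert 4 (step 7): P = [1, 3, 4] / [2, 6, 7] / [8];  Q = [1, 3, 4] / [2, 5, 6] / [7]
  Insert 5 (step 8): P = [1, 3, 4, 5] / [2, 6, 7] / [8];  Q = [1, 3, 4, 8] / [2, 5, 6] / [7]
Final shape: (4, 3, 1).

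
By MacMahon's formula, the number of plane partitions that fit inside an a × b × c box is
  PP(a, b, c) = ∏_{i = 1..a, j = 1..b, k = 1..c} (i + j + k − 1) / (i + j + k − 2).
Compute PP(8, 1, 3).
PP(8, 1, 3) = 165

Evaluate the triple product over i = 1..8, j = 1..1, k = 1..3. The factors are (2/1) · (3/2) · (4/3) · (3/2) · (4/3) · (5/4) · (4/3) · (5/4) · … (24 factors total). The numerators and denominators telescope so the product is an integer; carrying out the multiplication exactly gives PP(8, 1, 3) = 165.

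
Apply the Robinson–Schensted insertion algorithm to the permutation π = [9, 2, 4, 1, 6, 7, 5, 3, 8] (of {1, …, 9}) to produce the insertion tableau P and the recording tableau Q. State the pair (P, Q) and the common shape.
P = [1, 3, 5, 7, 8] / [2, 4] / [6] / [9];  Q = [1, 3, 5, 6, 9] / [2, 7] / [4] / [8];  common shape = (5, 2, 1, 1)

Row-insert the values π_1, π_2, … into P one at a time, bumping the leftmost entry strictly greater than the inserted value down to the next row. The recording tableau Q records, in position (i, j), the step at which that cell was added to P.
  Insert 9 (step 1): P = [9];  Q = [1]
  Insert 2 (step 2): P = [2] / [9];  Q = [1] / [2]
  Insert 4 (step 3): P = [2, 4] / [9];  Q = [1, 3] / [2]
  Insert 1 (step 4): P = [1, 4] / [2] / [9];  Q = [1, 3] / [2] / [4]
  Insert 6 (step 5): P = [1, 4, 6] / [2] / [9];  Q = [1, 3, 5] / [2] / [4]
  Insert 7 (step 6): P = [1, 4, 6, 7] / [2] / [9];  Q = [1, 3, 5, 6] / [2] / [4]
  Insert 5 (step 7): P = [1, 4, 5, 7] / [2, 6] / [9];  Q = [1, 3, 5, 6] / [2, 7] / [4]
  Insert 3 (step 8): P = [1, 3, 5, 7] / [2, 4] / [6] / [9];  Q = [1, 3, 5, 6] / [2, 7] / [4] / [8]
  Insert 8 (step 9): P = [1, 3, 5, 7, 8] / [2, 4] / [6] / [9];  Q = [1, 3, 5, 6, 9] / [2, 7] / [4] / [8]
Final shape: (5, 2, 1, 1).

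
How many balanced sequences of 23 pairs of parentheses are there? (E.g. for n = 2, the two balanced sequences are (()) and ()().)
C_23 = 343059613650

These balanced parentheses are counted by the Catalan number C_n = (1/(n + 1)) · C(2n, n). For n = 23: C_23 = (1/24) · C(46, 23) = 8233430727600/24 = 343059613650.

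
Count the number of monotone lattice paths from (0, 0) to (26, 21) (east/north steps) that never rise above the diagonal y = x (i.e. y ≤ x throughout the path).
Number of paths = 2789279908316

By the reflection principle (André's argument), the number of monotone paths to (26, 21) with n ≤ m that never go above y = x is C(47, 26) − C(47, 27) = 12551759587422 − 9762479679106 = 2789279908316.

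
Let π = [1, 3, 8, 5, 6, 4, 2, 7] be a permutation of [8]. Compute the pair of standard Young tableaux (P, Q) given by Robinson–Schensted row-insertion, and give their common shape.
P = [1, 2, 4, 6, 7] / [3] / [5] / [8];  Q = [1, 2, 3, 5, 8] / [4] / [6] / [7];  common shape = (5, 1, 1, 1)

Row-insert the values π_1, π_2, … into P one at a time, bumping the leftmost entry strictly greater than the inserted value down to the next row. The recording tableau Q records, in position (i, j), the step at which that cell was added to P.
  Insert 1 (step 1): P = [1];  Q = [1]
  Insert 3 (step 2): P = [1, 3];  Q = [1, 2]
  Insert 8 (step 3): P = [1, 3, 8];  Q = [1, 2, 3]
  Insert 5 (step 4): P = [1, 3, 5] / [8];  Q = [1, 2, 3] / [4]
  Insert 6 (step 5): P = [1, 3, 5, 6] / [8];  Q = [1, 2, 3, 5] / [4]
  Insert 4 (step 6): P = [1, 3, 4, 6] / [5] / [8];  Q = [1, 2, 3, 5] / [4] / [6]
  Insert 2 (step 7): P = [1, 2, 4, 6] / [3] / [5] / [8];  Q = [1, 2, 3, 5] / [4] / [6] / [7]
  Insert 7 (step 8): P = [1, 2, 4, 6, 7] / [3] / [5] / [8];  Q = [1, 2, 3, 5, 8] / [4] / [6] / [7]
Final shape: (5, 1, 1, 1).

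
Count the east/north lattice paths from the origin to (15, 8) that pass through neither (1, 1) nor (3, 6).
Number of paths = 253932

Inclusion–exclusion. Total paths: C(23, 15) = 490314. Through P₁: C(2, 1)·C(21, 14) = 232560. Through P₂: C(9, 3)·C(14, 12) = 7644. Since P₁ is strictly southwest of P₂, a monotone path through both must visit P₁ then P₂; paths through both = C(2, 1)·C(7, 2)·C(14, 12) = 3822. Avoid both = 490314 − 232560 − 7644 + 3822 = 253932.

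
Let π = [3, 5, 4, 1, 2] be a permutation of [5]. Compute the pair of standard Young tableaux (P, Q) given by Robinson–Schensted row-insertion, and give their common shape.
P = [1, 2] / [3, 4] / [5];  Q = [1, 2] / [3, 5] / [4];  common shape = (2, 2, 1)

Row-insert the values π_1, π_2, … into P one at a time, bumping the leftmost entry strictly greater than the inserted value down to the next row. The recording tableau Q records, in position (i, j), the step at which that cell was added to P.
  Insert 3 (step 1): P = [3];  Q = [1]
  Insert 5 (step 2): P = [3, 5];  Q = [1, 2]
  Insert 4 (step 3): P = [3, 4] / [5];  Q = [1, 2] / [3]
  Insert 1 (step 4): P = [1, 4] / [3] / [5];  Q = [1, 2] / [3] / [4]
  Insert 2 (step 5): P = [1, 2] / [3, 4] / [5];  Q = [1, 2] / [3, 5] / [4]
Final shape: (2, 2, 1).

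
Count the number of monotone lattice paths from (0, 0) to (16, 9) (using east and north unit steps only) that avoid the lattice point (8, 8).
Number of paths = 1927145

Total paths from (0, 0) to (16, 9): C(25, 16) = 2042975. Paths through (8, 8): (paths (0, 0) → (8, 8)) × (paths (8, 8) → (16, 9)) = C(16, 8) · C(9, 8) = 12870 · 9 = 115830. Avoidance count = 2042975 − 115830 = 1927145.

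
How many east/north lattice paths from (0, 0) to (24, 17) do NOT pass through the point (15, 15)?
Number of paths = 143053016850

Total paths from (0, 0) to (24, 17): C(41, 24) = 151584480450. Paths through (15, 15): (paths (0, 0) → (15, 15)) × (paths (15, 15) → (24, 17)) = C(30, 15) · C(11, 9) = 155117520 · 55 = 8531463600. Avoidance count = 151584480450 − 8531463600 = 143053016850.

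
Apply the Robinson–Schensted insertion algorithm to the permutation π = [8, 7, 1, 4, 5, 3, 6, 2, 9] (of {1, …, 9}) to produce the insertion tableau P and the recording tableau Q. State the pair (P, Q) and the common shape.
P = [1, 2, 5, 6, 9] / [3] / [4] / [7] / [8];  Q = [1, 4, 5, 7, 9] / [2] / [3] / [6] / [8];  common shape = (5, 1, 1, 1, 1)

Row-insert the values π_1, π_2, … into P one at a time, bumping the leftmost entry strictly greater than the inserted value down to the next row. The recording tableau Q records, in position (i, j), the step at which that cell was added to P.
  Insert 8 (step 1): P = [8];  Q = [1]
  Insert 7 (step 2): P = [7] / [8];  Q = [1] / [2]
  Insert 1 (step 3): P = [1] / [7] / [8];  Q = [1] / [2] / [3]
  Insert 4 (step 4): P = [1, 4] / [7] / [8];  Q = [1, 4] / [2] / [3]
  Insert 5 (step 5): P = [1, 4, 5] / [7] / [8];  Q = [1, 4, 5] / [2] / [3]
  Insert 3 (step 6): P = [1, 3, 5] / [4] / [7] / [8];  Q = [1, 4, 5] / [2] / [3] / [6]
  Insert 6 (step 7): P = [1, 3, 5, 6] / [4] / [7] / [8];  Q = [1, 4, 5, 7] / [2] / [3] / [6]
  Insert 2 (step 8): P = [1, 2, 5, 6] / [3] / [4] / [7] / [8];  Q = [1, 4, 5, 7] / [2] / [3] / [6] / [8]
  Insert 9 (step 9): P = [1, 2, 5, 6, 9] / [3] / [4] / [7] / [8];  Q = [1, 4, 5, 7, 9] / [2] / [3] / [6] / [8]
Final shape: (5, 1, 1, 1, 1).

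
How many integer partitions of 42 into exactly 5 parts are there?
p(42, 5 parts) = 1342

Partitions of n into exactly k parts are in bijection with partitions of n − k into at most k parts (subtract 1 from each part). So p(42, exactly 5) = p(37, parts ≤ 5). Computing via the recurrence p(m, j) = p(m, j−1) + p(m−j, j) gives 1342.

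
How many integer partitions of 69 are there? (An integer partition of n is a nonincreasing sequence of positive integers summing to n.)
p(69) = 3554345

Compute p(n) via the recurrence p(n, m) = p(n, m−1) + p(n−m, m), where p(n, m) counts partitions of n with all parts ≤ m and p(n) = p(n, n). The base cases are p(0, m) = 1 and p(n, 0) = 0 for n > 0. Filling the table yields p(69) = 3554345. (Euler's pentagonal recurrence is an alternative.)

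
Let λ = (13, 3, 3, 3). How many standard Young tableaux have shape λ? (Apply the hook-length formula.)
# SYT of shape (13, 3, 3, 3) = 10669659

Hook-length formula: f^λ = n! / Π hook(c), product over all cells c of the Young diagram. For λ = (13, 3, 3, 3), n = 22 boxes. Hook lengths by row (left-to-right, top-to-bottom): [16, 15, 14, 10, 9, 8, 7, 6, 5, 4, 3, 2, 1]; [5, 4, 3]; [4, 3, 2]; [3, 2, 1]. Product of hooks = 105345515520000. So f^λ = 22! / 105345515520000 = 1124000727777607680000 / 105345515520000 = 10669659.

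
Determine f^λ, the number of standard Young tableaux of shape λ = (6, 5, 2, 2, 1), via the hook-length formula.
# SYT of shape (6, 5, 2, 2, 1) = 630630

Hook-length formula: f^λ = n! / Π hook(c), product over all cells c of the Young diagram. For λ = (6, 5, 2, 2, 1), n = 16 boxes. Hook lengths by row (left-to-right, top-to-bottom): [10, 8, 5, 4, 3, 1]; [8, 6, 3, 2, 1]; [4, 2]; [3, 1]; [1]. Product of hooks = 33177600. So f^λ = 16! / 33177600 = 20922789888000 / 33177600 = 630630.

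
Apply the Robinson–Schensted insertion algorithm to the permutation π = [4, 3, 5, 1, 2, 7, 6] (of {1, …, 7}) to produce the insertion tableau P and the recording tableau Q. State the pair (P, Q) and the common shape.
P = [1, 2, 6] / [3, 5, 7] / [4];  Q = [1, 3, 6] / [2, 5, 7] / [4];  common shape = (3, 3, 1)

Row-insert the values π_1, π_2, … into P one at a time, bumping the leftmost entry strictly greater than the inserted value down to the next row. The recording tableau Q records, in position (i, j), the step at which that cell was added to P.
  Insert 4 (step 1): P = [4];  Q = [1]
  Insert 3 (step 2): P = [3] / [4];  Q = [1] / [2]
  Insert 5 (step 3): P = [3, 5] / [4];  Q = [1, 3] / [2]
  Insert 1 (step 4): P = [1, 5] / [3] / [4];  Q = [1, 3] / [2] / [4]
  Insert 2 (step 5): P = [1, 2] / [3, 5] / [4];  Q = [1, 3] / [2, 5] / [4]
  Insert 7 (step 6): P = [1, 2, 7] / [3, 5] / [4];  Q = [1, 3, 6] / [2, 5] / [4]
  Insert 6 (step 7): P = [1, 2, 6] / [3, 5, 7] / [4];  Q = [1, 3, 6] / [2, 5, 7] / [4]
Final shape: (3, 3, 1).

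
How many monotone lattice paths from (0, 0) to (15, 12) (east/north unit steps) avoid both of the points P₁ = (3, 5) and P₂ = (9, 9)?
Number of paths = 11465892

Inclusion–exclusion. Total paths: C(27, 15) = 17383860. Through P₁: C(8, 3)·C(19, 12) = 2821728. Through P₂: C(18, 9)·C(9, 6) = 4084080. Since P₁ is strictly southwest of P₂, a monotone path through both must visit P₁ then P₂; paths through both = C(8, 3)·C(10, 6)·C(9, 6) = 987840. Avoid both = 17383860 − 2821728 − 4084080 + 987840 = 11465892.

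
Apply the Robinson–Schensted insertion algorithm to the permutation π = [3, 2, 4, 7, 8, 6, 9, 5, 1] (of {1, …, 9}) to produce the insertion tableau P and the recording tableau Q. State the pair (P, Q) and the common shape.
P = [1, 4, 5, 8, 9] / [2, 6] / [3] / [7];  Q = [1, 3, 4, 5, 7] / [2, 6] / [8] / [9];  common shape = (5, 2, 1, 1)

Row-insert the values π_1, π_2, … into P one at a time, bumping the leftmost entry strictly greater than the inserted value down to the next row. The recording tableau Q records, in position (i, j), the step at which that cell was added to P.
  Insert 3 (step 1): P = [3];  Q = [1]
  Insert 2 (step 2): P = [2] / [3];  Q = [1] / [2]
  Insert 4 (step 3): P = [2, 4] / [3];  Q = [1, 3] / [2]
  Insert 7 (step 4): P = [2, 4, 7] / [3];  Q = [1, 3, 4] / [2]
  Insert 8 (step 5): P = [2, 4, 7, 8] / [3];  Q = [1, 3, 4, 5] / [2]
  Insert 6 (step 6): P = [2, 4, 6, 8] / [3, 7];  Q = [1, 3, 4, 5] / [2, 6]
  Insert 9 (step 7): P = [2, 4, 6, 8, 9] / [3, 7];  Q = [1, 3, 4, 5, 7] / [2, 6]
  Insert 5 (step 8): P = [2, 4, 5, 8, 9] / [3, 6] / [7];  Q = [1, 3, 4, 5, 7] / [2, 6] / [8]
  Insert 1 (step 9): P = [1, 4, 5, 8, 9] / [2, 6] / [3] / [7];  Q = [1, 3, 4, 5, 7] / [2, 6] / [8] / [9]
Final shape: (5, 2, 1, 1).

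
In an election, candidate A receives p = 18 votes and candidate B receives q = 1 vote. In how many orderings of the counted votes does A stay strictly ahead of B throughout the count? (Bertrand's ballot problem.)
Strict-lead orderings = 17

Total orderings of the 19 votes with 18 for A: C(19, 18) = 19. By the Bertrand ballot formula (Cycle Lemma / reflection principle), the number of orderings in which A is strictly ahead of B throughout is (p − q)/(p + q) · C(p + q, p) = (18 − 1)/(18 + 1) · 19 = 17.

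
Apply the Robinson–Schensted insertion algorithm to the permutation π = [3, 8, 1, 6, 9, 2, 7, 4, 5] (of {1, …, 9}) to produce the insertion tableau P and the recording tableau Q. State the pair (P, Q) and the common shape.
P = [1, 2, 4, 5] / [3, 6, 7] / [8, 9];  Q = [1, 2, 5, 9] / [3, 4, 7] / [6, 8];  common shape = (4, 3, 2)

Row-insert the values π_1, π_2, … into P one at a time, bumping the leftmost entry strictly greater than the inserted value down to the next row. The recording tableau Q records, in position (i, j), the step at which that cell was added to P.
  Insert 3 (step 1): P = [3];  Q = [1]
  Insert 8 (step 2): P = [3, 8];  Q = [1, 2]
  Insert 1 (step 3): P = [1, 8] / [3];  Q = [1, 2] / [3]
  Insert 6 (step 4): P = [1, 6] / [3, 8];  Q = [1, 2] / [3, 4]
  Insert 9 (step 5): P = [1, 6, 9] / [3, 8];  Q = [1, 2, 5] / [3, 4]
  Insert 2 (step 6): P = [1, 2, 9] / [3, 6] / [8];  Q = [1, 2, 5] / [3, 4] / [6]
  Insert 7 (step 7): P = [1, 2, 7] / [3, 6, 9] / [8];  Q = [1, 2, 5] / [3, 4, 7] / [6]
  Insert 4 (step 8): P = [1, 2, 4] / [3, 6, 7] / [8, 9];  Q = [1, 2, 5] / [3, 4, 7] / [6, 8]
  Insert 5 (step 9): P = [1, 2, 4, 5] / [3, 6, 7] / [8, 9];  Q = [1, 2, 5, 9] / [3, 4, 7] / [6, 8]
Final shape: (4, 3, 2).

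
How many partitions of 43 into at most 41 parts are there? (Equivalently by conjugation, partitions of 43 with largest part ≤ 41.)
p(43, parts ≤ 41) = 63259

Use the recurrence p(n, m) = p(n, m−1) + p(n−m, m): either the largest part is < m (count p(n, m−1)) or the largest part is exactly m (remove one copy of m, count p(n−m, m)). With p(0, ·) = 1 this gives p(43, parts ≤ 41) = 63259. (By conjugating Young diagrams, this also counts partitions of 43 into at most 41 parts.)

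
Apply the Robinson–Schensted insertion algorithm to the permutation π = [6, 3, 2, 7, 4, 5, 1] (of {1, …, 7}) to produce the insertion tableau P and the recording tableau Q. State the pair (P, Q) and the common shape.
P = [1, 4, 5] / [2, 7] / [3] / [6];  Q = [1, 4, 6] / [2, 5] / [3] / [7];  common shape = (3, 2, 1, 1)

Row-insert the values π_1, π_2, … into P one at a time, bumping the leftmost entry strictly greater than the inserted value down to the next row. The recording tableau Q records, in position (i, j), the step at which that cell was added to P.
  Insert 6 (step 1): P = [6];  Q = [1]
  Insert 3 (step 2): P = [3] / [6];  Q = [1] / [2]
  Insert 2 (step 3): P = [2] / [3] / [6];  Q = [1] / [2] / [3]
  Insert 7 (step 4): P = [2, 7] / [3] / [6];  Q = [1, 4] / [2] / [3]
  Insert 4 (step 5): P = [2, 4] / [3, 7] / [6];  Q = [1, 4] / [2, 5] / [3]
  Insert 5 (step 6): P = [2, 4, 5] / [3, 7] / [6];  Q = [1, 4, 6] / [2, 5] / [3]
  Insert 1 (step 7): P = [1, 4, 5] / [2, 7] / [3] / [6];  Q = [1, 4, 6] / [2, 5] / [3] / [7]
Final shape: (3, 2, 1, 1).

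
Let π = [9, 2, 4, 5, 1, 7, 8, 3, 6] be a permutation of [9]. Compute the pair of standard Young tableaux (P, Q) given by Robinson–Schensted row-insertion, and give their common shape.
P = [1, 3, 5, 6, 8] / [2, 4, 7] / [9];  Q = [1, 3, 4, 6, 7] / [2, 8, 9] / [5];  common shape = (5, 3, 1)

Row-insert the values π_1, π_2, … into P one at a time, bumping the leftmost entry strictly greater than the inserted value down to the next row. The recording tableau Q records, in position (i, j), the step at which that cell was added to P.
  Insert 9 (step 1): P = [9];  Q = [1]
  Insert 2 (step 2): P = [2] / [9];  Q = [1] / [2]
  Insert 4 (step 3): P = [2, 4] / [9];  Q = [1, 3] / [2]
  Insert 5 (step 4): P = [2, 4, 5] / [9];  Q = [1, 3, 4] / [2]
  Insert 1 (step 5): P = [1, 4, 5] / [2] / [9];  Q = [1, 3, 4] / [2] / [5]
  Insert 7 (step 6): P = [1, 4, 5, 7] / [2] / [9];  Q = [1, 3, 4, 6] / [2] / [5]
  Insert 8 (step 7): P = [1, 4, 5, 7, 8] / [2] / [9];  Q = [1, 3, 4, 6, 7] / [2] / [5]
  Insert 3 (step 8): P = [1, 3, 5, 7, 8] / [2, 4] / [9];  Q = [1, 3, 4, 6, 7] / [2, 8] / [5]
  Insert 6 (step 9): P = [1, 3, 5, 6, 8] / [2, 4, 7] / [9];  Q = [1, 3, 4, 6, 7] / [2, 8, 9] / [5]
Final shape: (5, 3, 1).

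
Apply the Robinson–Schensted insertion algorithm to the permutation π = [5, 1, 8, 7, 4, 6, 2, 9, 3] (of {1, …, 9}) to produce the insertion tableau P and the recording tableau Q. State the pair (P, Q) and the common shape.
P = [1, 2, 3, 9] / [4, 6] / [5, 7] / [8];  Q = [1, 3, 6, 8] / [2, 4] / [5, 9] / [7];  common shape = (4, 2, 2, 1)

Row-insert the values π_1, π_2, … into P one at a time, bumping the leftmost entry strictly greater than the inserted value down to the next row. The recording tableau Q records, in position (i, j), the step at which that cell was added to P.
  Insert 5 (step 1): P = [5];  Q = [1]
  Insert 1 (step 2): P = [1] / [5];  Q = [1] / [2]
  Insert 8 (step 3): P = [1, 8] / [5];  Q = [1, 3] / [2]
  Insert 7 (step 4): P = [1, 7] / [5, 8];  Q = [1, 3] / [2, 4]
  Insert 4 (step 5): P = [1, 4] / [5, 7] / [8];  Q = [1, 3] / [2, 4] / [5]
  Insert 6 (step 6): P = [1, 4, 6] / [5, 7] / [8];  Q = [1, 3, 6] / [2, 4] / [5]
  Insert 2 (step 7): P = [1, 2, 6] / [4, 7] / [5] / [8];  Q = [1, 3, 6] / [2, 4] / [5] / [7]
  Insert 9 (step 8): P = [1, 2, 6, 9] / [4, 7] / [5] / [8];  Q = [1, 3, 6, 8] / [2, 4] / [5] / [7]
  Insert 3 (step 9): P = [1, 2, 3, 9] / [4, 6] / [5, 7] / [8];  Q = [1, 3, 6, 8] / [2, 4] / [5, 9] / [7]
Final shape: (4, 2, 2, 1).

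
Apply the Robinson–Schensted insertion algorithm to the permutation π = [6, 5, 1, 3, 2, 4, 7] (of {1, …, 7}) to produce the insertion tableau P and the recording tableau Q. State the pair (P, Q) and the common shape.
P = [1, 2, 4, 7] / [3] / [5] / [6];  Q = [1, 4, 6, 7] / [2] / [3] / [5];  common shape = (4, 1, 1, 1)

Row-insert the values π_1, π_2, … into P one at a time, bumping the leftmost entry strictly greater than the inserted value down to the next row. The recording tableau Q records, in position (i, j), the step at which that cell was added to P.
  Insert 6 (step 1): P = [6];  Q = [1]
  Insert 5 (step 2): P = [5] / [6];  Q = [1] / [2]
  Insert 1 (step 3): P = [1] / [5] / [6];  Q = [1] / [2] / [3]
  Insert 3 (step 4): P = [1, 3] / [5] / [6];  Q = [1, 4] / [2] / [3]
  Insert 2 (step 5): P = [1, 2] / [3] / [5] / [6];  Q = [1, 4] / [2] / [3] / [5]
  Insert 4 (step 6): P = [1, 2, 4] / [3] / [5] / [6];  Q = [1, 4, 6] / [2] / [3] / [5]
  Insert 7 (step 7): P = [1, 2, 4, 7] / [3] / [5] / [6];  Q = [1, 4, 6, 7] / [2] / [3] / [5]
Final shape: (4, 1, 1, 1).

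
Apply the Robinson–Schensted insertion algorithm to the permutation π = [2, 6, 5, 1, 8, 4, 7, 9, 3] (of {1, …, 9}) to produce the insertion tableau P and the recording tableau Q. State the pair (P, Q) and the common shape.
P = [1, 3, 7, 9] / [2, 4, 8] / [5] / [6];  Q = [1, 2, 5, 8] / [3, 6, 7] / [4] / [9];  common shape = (4, 3, 1, 1)

Row-insert the values π_1, π_2, … into P one at a time, bumping the leftmost entry strictly greater than the inserted value down to the next row. The recording tableau Q records, in position (i, j), the step at which that cell was added to P.
  Insert 2 (step 1): P = [2];  Q = [1]
  Insert 6 (step 2): P = [2, 6];  Q = [1, 2]
  Insert 5 (step 3): P = [2, 5] / [6];  Q = [1, 2] / [3]
  Insert 1 (step 4): P = [1, 5] / [2] / [6];  Q = [1, 2] / [3] / [4]
  Insert 8 (step 5): P = [1, 5, 8] / [2] / [6];  Q = [1, 2, 5] / [3] / [4]
  Insert 4 (step 6): P = [1, 4, 8] / [2, 5] / [6];  Q = [1, 2, 5] / [3, 6] / [4]
  Insert 7 (step 7): P = [1, 4, 7] / [2, 5, 8] / [6];  Q = [1, 2, 5] / [3, 6, 7] / [4]
  Insert 9 (step 8): P = [1, 4, 7, 9] / [2, 5, 8] / [6];  Q = [1, 2, 5, 8] / [3, 6, 7] / [4]
  Insert 3 (step 9): P = [1, 3, 7, 9] / [2, 4, 8] / [5] / [6];  Q = [1, 2, 5, 8] / [3, 6, 7] / [4] / [9]
Final shape: (4, 3, 1, 1).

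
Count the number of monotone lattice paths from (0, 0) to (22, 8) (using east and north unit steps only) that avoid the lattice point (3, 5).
Number of paths = 5766685

Total paths from (0, 0) to (22, 8): C(30, 22) = 5852925. Paths through (3, 5): (paths (0, 0) → (3, 5)) × (paths (3, 5) → (22, 8)) = C(8, 3) · C(22, 19) = 56 · 1540 = 86240. Avoidance count = 5852925 − 86240 = 5766685.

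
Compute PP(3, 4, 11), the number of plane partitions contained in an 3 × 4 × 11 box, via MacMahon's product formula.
PP(3, 4, 11) = 78835120

Evaluate the triple product over i = 1..3, j = 1..4, k = 1..11. The factors are (2/1) · (3/2) · (4/3) · (5/4) · (6/5) · (7/6) · (8/7) · (9/8) · … (132 factors total). The numerators and denominators telescope so the product is an integer; carrying out the multiplication exactly gives PP(3, 4, 11) = 78835120.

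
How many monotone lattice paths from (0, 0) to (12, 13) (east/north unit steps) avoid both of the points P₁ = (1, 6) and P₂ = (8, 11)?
Number of paths = 3926962

Inclusion–exclusion. Total paths: C(25, 12) = 5200300. Through P₁: C(7, 1)·C(18, 11) = 222768. Through P₂: C(19, 8)·C(6, 4) = 1133730. Since P₁ is strictly southwest of P₂, a monotone path through both must visit P₁ then P₂; paths through both = C(7, 1)·C(12, 7)·C(6, 4) = 83160. Avoid both = 5200300 − 222768 − 1133730 + 83160 = 3926962.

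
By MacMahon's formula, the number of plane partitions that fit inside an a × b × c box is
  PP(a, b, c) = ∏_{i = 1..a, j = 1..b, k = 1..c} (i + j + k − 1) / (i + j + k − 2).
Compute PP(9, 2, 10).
PP(9, 2, 10) = 1551580888

Evaluate the triple product over i = 1..9, j = 1..2, k = 1..10. The factors are (2/1) · (3/2) · (4/3) · (5/4) · (6/5) · (7/6) · (8/7) · (9/8) · … (180 factors total). The numerators and denominators telescope so the product is an integer; carrying out the multiplication exactly gives PP(9, 2, 10) = 1551580888.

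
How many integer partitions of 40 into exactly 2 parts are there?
p(40, 2 parts) = 20

Partitions of n into exactly k parts are in bijection with partitions of n − k into at most k parts (subtract 1 from each part). So p(40, exactly 2) = p(38, parts ≤ 2). Computing via the recurrence p(m, j) = p(m, j−1) + p(m−j, j) gives 20.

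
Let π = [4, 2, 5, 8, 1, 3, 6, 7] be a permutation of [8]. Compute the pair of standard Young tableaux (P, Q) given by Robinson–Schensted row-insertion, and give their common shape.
P = [1, 3, 6, 7] / [2, 5, 8] / [4];  Q = [1, 3, 4, 8] / [2, 6, 7] / [5];  common shape = (4, 3, 1)

Row-insert the values π_1, π_2, … into P one at a time, bumping the leftmost entry strictly greater than the inserted value down to the next row. The recording tableau Q records, in position (i, j), the step at which that cell was added to P.
  Insert 4 (step 1): P = [4];  Q = [1]
  Insert 2 (step 2): P = [2] / [4];  Q = [1] / [2]
  Insert 5 (step 3): P = [2, 5] / [4];  Q = [1, 3] / [2]
  Insert 8 (step 4): P = [2, 5, 8] / [4];  Q = [1, 3, 4] / [2]
  Insert 1 (step 5): P = [1, 5, 8] / [2] / [4];  Q = [1, 3, 4] / [2] / [5]
  Insert 3 (step 6): P = [1, 3, 8] / [2, 5] / [4];  Q = [1, 3, 4] / [2, 6] / [5]
  Insert 6 (step 7): P = [1, 3, 6] / [2, 5, 8] / [4];  Q = [1, 3, 4] / [2, 6, 7] / [5]
  Insert 7 (step 8): P = [1, 3, 6, 7] / [2, 5, 8] / [4];  Q = [1, 3, 4, 8] / [2, 6, 7] / [5]
Final shape: (4, 3, 1).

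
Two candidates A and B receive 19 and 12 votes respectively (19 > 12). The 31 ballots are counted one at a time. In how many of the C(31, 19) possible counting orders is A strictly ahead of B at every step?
Strict-lead orderings = 31865925

Total orderings of the 31 votes with 19 for A: C(31, 19) = 141120525. By the Bertrand ballot formula (Cycle Lemma / reflection principle), the number of orderings in which A is strictly ahead of B throughout is (p − q)/(p + q) · C(p + q, p) = (19 − 12)/(19 + 12) · 141120525 = 31865925.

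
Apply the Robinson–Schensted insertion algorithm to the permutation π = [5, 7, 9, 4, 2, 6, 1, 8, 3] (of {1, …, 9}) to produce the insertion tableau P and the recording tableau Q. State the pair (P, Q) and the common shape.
P = [1, 3, 8] / [2, 6, 9] / [4, 7] / [5];  Q = [1, 2, 3] / [4, 6, 8] / [5, 9] / [7];  common shape = (3, 3, 2, 1)

Row-insert the values π_1, π_2, … into P one at a time, bumping the leftmost entry strictly greater than the inserted value down to the next row. The recording tableau Q records, in position (i, j), the step at which that cell was added to P.
  Insert 5 (step 1): P = [5];  Q = [1]
  Insert 7 (step 2): P = [5, 7];  Q = [1, 2]
  Insert 9 (step 3): P = [5, 7, 9];  Q = [1, 2, 3]
  Insert 4 (step 4): P = [4, 7, 9] / [5];  Q = [1, 2, 3] / [4]
  Insert 2 (step 5): P = [2, 7, 9] / [4] / [5];  Q = [1, 2, 3] / [4] / [5]
  Insert 6 (step 6): P = [2, 6, 9] / [4, 7] / [5];  Q = [1, 2, 3] / [4, 6] / [5]
  Insert 1 (step 7): P = [1, 6, 9] / [2, 7] / [4] / [5];  Q = [1, 2, 3] / [4, 6] / [5] / [7]
  Insert 8 (step 8): P = [1, 6, 8] / [2, 7, 9] / [4] / [5];  Q = [1, 2, 3] / [4, 6, 8] / [5] / [7]
  Insert 3 (step 9): P = [1, 3, 8] / [2, 6, 9] / [4, 7] / [5];  Q = [1, 2, 3] / [4, 6, 8] / [5, 9] / [7]
Final shape: (3, 3, 2, 1).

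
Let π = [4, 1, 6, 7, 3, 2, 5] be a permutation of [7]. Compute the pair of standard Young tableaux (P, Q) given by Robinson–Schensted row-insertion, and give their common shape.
P = [1, 2, 5] / [3, 6, 7] / [4];  Q = [1, 3, 4] / [2, 5, 7] / [6];  common shape = (3, 3, 1)

Row-insert the values π_1, π_2, … into P one at a time, bumping the leftmost entry strictly greater than the inserted value down to the next row. The recording tableau Q records, in position (i, j), the step at which that cell was added to P.
  Insert 4 (step 1): P = [4];  Q = [1]
  Insert 1 (step 2): P = [1] / [4];  Q = [1] / [2]
  Insert 6 (step 3): P = [1, 6] / [4];  Q = [1, 3] / [2]
  Insert 7 (step 4): P = [1, 6, 7] / [4];  Q = [1, 3, 4] / [2]
  Insert 3 (step 5): P = [1, 3, 7] / [4, 6];  Q = [1, 3, 4] / [2, 5]
  Insert 2 (step 6): P = [1, 2, 7] / [3, 6] / [4];  Q = [1, 3, 4] / [2, 5] / [6]
  Insert 5 (step 7): P = [1, 2, 5] / [3, 6, 7] / [4];  Q = [1, 3, 4] / [2, 5, 7] / [6]
Final shape: (3, 3, 1).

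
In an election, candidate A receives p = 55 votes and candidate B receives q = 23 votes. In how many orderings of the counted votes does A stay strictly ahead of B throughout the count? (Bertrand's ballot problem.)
Strict-lead orderings = 14154380958968015360

Total orderings of the 78 votes with 55 for A: C(78, 55) = 34501303587484537440. By the Bertrand ballot formula (Cycle Lemma / reflection principle), the number of orderings in which A is strictly ahead of B throughout is (p − q)/(p + q) · C(p + q, p) = (55 − 23)/(55 + 23) · 34501303587484537440 = 14154380958968015360.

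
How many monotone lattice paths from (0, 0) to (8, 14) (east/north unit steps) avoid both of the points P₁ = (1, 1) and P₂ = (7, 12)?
Number of paths = 87822

Inclusion–exclusion. Total paths: C(22, 8) = 319770. Through P₁: C(2, 1)·C(20, 7) = 155040. Through P₂: C(19, 7)·C(3, 1) = 151164. Since P₁ is strictly southwest of P₂, a monotone path through both must visit P₁ then P₂; paths through both = C(2, 1)·C(17, 6)·C(3, 1) = 74256. Avoid both = 319770 − 155040 − 151164 + 74256 = 87822.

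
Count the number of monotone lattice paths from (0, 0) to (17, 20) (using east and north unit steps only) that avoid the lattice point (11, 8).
Number of paths = 14502264462

Total paths from (0, 0) to (17, 20): C(37, 17) = 15905368710. Paths through (11, 8): (paths (0, 0) → (11, 8)) × (paths (11, 8) → (17, 20)) = C(19, 11) · C(18, 6) = 75582 · 18564 = 1403104248. Avoidance count = 15905368710 − 1403104248 = 14502264462.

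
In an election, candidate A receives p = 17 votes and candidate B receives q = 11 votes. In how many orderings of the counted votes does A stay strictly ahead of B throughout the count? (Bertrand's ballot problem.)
Strict-lead orderings = 4601610

Total orderings of the 28 votes with 17 for A: C(28, 17) = 21474180. By the Bertrand ballot formula (Cycle Lemma / reflection principle), the number of orderings in which A is strictly ahead of B throughout is (p − q)/(p + q) · C(p + q, p) = (17 − 11)/(17 + 11) · 21474180 = 4601610.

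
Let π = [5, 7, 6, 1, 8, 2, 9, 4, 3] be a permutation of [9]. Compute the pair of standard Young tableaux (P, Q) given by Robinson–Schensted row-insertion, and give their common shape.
P = [1, 2, 3, 9] / [4, 6, 8] / [5] / [7];  Q = [1, 2, 5, 7] / [3, 6, 8] / [4] / [9];  common shape = (4, 3, 1, 1)

Row-insert the values π_1, π_2, … into P one at a time, bumping the leftmost entry strictly greater than the inserted value down to the next row. The recording tableau Q records, in position (i, j), the step at which that cell was added to P.
  Insert 5 (step 1): P = [5];  Q = [1]
  Insert 7 (step 2): P = [5, 7];  Q = [1, 2]
  Insert 6 (step 3): P = [5, 6] / [7];  Q = [1, 2] / [3]
  Insert 1 (step 4): P = [1, 6] / [5] / [7];  Q = [1, 2] / [3] / [4]
  Insert 8 (step 5): P = [1, 6, 8] / [5] / [7];  Q = [1, 2, 5] / [3] / [4]
  Insert 2 (step 6): P = [1, 2, 8] / [5, 6] / [7];  Q = [1, 2, 5] / [3, 6] / [4]
  Insert 9 (step 7): P = [1, 2, 8, 9] / [5, 6] / [7];  Q = [1, 2, 5, 7] / [3, 6] / [4]
  Insert 4 (step 8): P = [1, 2, 4, 9] / [5, 6, 8] / [7];  Q = [1, 2, 5, 7] / [3, 6, 8] / [4]
  Insert 3 (step 9): P = [1, 2, 3, 9] / [4, 6, 8] / [5] / [7];  Q = [1, 2, 5, 7] / [3, 6, 8] / [4] / [9]
Final shape: (4, 3, 1, 1).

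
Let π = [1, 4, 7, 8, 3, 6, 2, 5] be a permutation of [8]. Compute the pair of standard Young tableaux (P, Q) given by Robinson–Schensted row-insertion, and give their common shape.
P = [1, 2, 5, 8] / [3, 6] / [4, 7];  Q = [1, 2, 3, 4] / [5, 6] / [7, 8];  common shape = (4, 2, 2)

Row-insert the values π_1, π_2, … into P one at a time, bumping the leftmost entry strictly greater than the inserted value down to the next row. The recording tableau Q records, in position (i, j), the step at which that cell was added to P.
  Insert 1 (step 1): P = [1];  Q = [1]
  Insert 4 (step 2): P = [1, 4];  Q = [1, 2]
  Insert 7 (step 3): P = [1, 4, 7];  Q = [1, 2, 3]
  Insert 8 (step 4): P = [1, 4, 7, 8];  Q = [1, 2, 3, 4]
  Insert 3 (step 5): P = [1, 3, 7, 8] / [4];  Q = [1, 2, 3, 4] / [5]
  Insert 6 (step 6): P = [1, 3, 6, 8] / [4, 7];  Q = [1, 2, 3, 4] / [5, 6]
  Insert 2 (step 7): P = [1, 2, 6, 8] / [3, 7] / [4];  Q = [1, 2, 3, 4] / [5, 6] / [7]
  Insert 5 (step 8): P = [1, 2, 5, 8] / [3, 6] / [4, 7];  Q = [1, 2, 3, 4] / [5, 6] / [7, 8]
Final shape: (4, 2, 2).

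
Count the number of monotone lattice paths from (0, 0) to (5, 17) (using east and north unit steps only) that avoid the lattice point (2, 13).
Number of paths = 22659

Total paths from (0, 0) to (5, 17): C(22, 5) = 26334. Paths through (2, 13): (paths (0, 0) → (2, 13)) × (paths (2, 13) → (5, 17)) = C(15, 2) · C(7, 3) = 105 · 35 = 3675. Avoidance count = 26334 − 3675 = 22659.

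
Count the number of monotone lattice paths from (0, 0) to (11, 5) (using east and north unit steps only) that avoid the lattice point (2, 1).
Number of paths = 2223

Total paths from (0, 0) to (11, 5): C(16, 11) = 4368. Paths through (2, 1): (paths (0, 0) → (2, 1)) × (paths (2, 1) → (11, 5)) = C(3, 2) · C(13, 9) = 3 · 715 = 2145. Avoidance count = 4368 − 2145 = 2223.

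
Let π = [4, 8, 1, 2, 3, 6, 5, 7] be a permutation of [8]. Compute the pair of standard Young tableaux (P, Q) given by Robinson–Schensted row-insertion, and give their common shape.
P = [1, 2, 3, 5, 7] / [4, 6] / [8];  Q = [1, 2, 5, 6, 8] / [3, 4] / [7];  common shape = (5, 2, 1)

Row-insert the values π_1, π_2, … into P one at a time, bumping the leftmost entry strictly greater than the inserted value down to the next row. The recording tableau Q records, in position (i, j), the step at which that cell was added to P.
  Insert 4 (step 1): P = [4];  Q = [1]
  Insert 8 (step 2): P = [4, 8];  Q = [1, 2]
  Insert 1 (step 3): P = [1, 8] / [4];  Q = [1, 2] / [3]
  Insert 2 (step 4): P = [1, 2] / [4, 8];  Q = [1, 2] / [3, 4]
  Insert 3 (step 5): P = [1, 2, 3] / [4, 8];  Q = [1, 2, 5] / [3, 4]
  Insert 6 (step 6): P = [1, 2, 3, 6] / [4, 8];  Q = [1, 2, 5, 6] / [3, 4]
  Insert 5 (step 7): P = [1, 2, 3, 5] / [4, 6] / [8];  Q = [1, 2, 5, 6] / [3, 4] / [7]
  Insert 7 (step 8): P = [1, 2, 3, 5, 7] / [4, 6] / [8];  Q = [1, 2, 5, 6, 8] / [3, 4] / [7]
Final shape: (5, 2, 1).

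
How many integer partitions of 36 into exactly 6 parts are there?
p(36, 6 parts) = 1206

Partitions of n into exactly k parts are in bijection with partitions of n − k into at most k parts (subtract 1 from each part). So p(36, exactly 6) = p(30, parts ≤ 6). Computing via the recurrence p(m, j) = p(m, j−1) + p(m−j, j) gives 1206.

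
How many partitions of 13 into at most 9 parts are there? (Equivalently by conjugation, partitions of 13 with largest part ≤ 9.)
p(13, parts ≤ 9) = 94

Partitions of 13 with all parts ≤ 9: 9+4, 9+3+1, 9+2+2, 9+2+1+1, 9+1+1+1+1, 8+5, 8+4+1, 8+3+2, 8+3+1+1, 8+2+2+1, 8+2+1+1+1, 8+1+1+1+1+1, 7+6, 7+5+1, 7+4+2, 7+4+1+1, 7+3+3, 7+3+2+1, 7+3+1+1+1, 7+2+2+2, 7+2+2+1+1, 7+2+1+1+1+1, 7+1+1+1+1+1+1, 6+6+1, 6+5+2, 6+5+1+1, 6+4+3, 6+4+2+1, 6+4+1+1+1, 6+3+3+1, … (94 total). Count = 94.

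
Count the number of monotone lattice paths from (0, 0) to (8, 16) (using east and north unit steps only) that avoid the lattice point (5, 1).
Number of paths = 730575

Total paths from (0, 0) to (8, 16): C(24, 8) = 735471. Paths through (5, 1): (paths (0, 0) → (5, 1)) × (paths (5, 1) → (8, 16)) = C(6, 5) · C(18, 3) = 6 · 816 = 4896. Avoidance count = 735471 − 4896 = 730575.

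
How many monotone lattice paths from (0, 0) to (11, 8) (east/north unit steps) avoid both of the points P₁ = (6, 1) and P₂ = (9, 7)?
Number of paths = 37482

Inclusion–exclusion. Total paths: C(19, 11) = 75582. Through P₁: C(7, 6)·C(12, 5) = 5544. Through P₂: C(16, 9)·C(3, 2) = 34320. Since P₁ is strictly southwest of P₂, a monotone path through both must visit P₁ then P₂; paths through both = C(7, 6)·C(9, 3)·C(3, 2) = 1764. Avoid both = 75582 − 5544 − 34320 + 1764 = 37482.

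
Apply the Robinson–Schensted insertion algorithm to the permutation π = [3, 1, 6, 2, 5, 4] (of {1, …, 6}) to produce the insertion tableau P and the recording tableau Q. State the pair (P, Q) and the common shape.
P = [1, 2, 4] / [3, 5] / [6];  Q = [1, 3, 5] / [2, 4] / [6];  common shape = (3, 2, 1)

Row-insert the values π_1, π_2, … into P one at a time, bumping the leftmost entry strictly greater than the inserted value down to the next row. The recording tableau Q records, in position (i, j), the step at which that cell was added to P.
  Insert 3 (step 1): P = [3];  Q = [1]
  Insert 1 (step 2): P = [1] / [3];  Q = [1] / [2]
  Insert 6 (step 3): P = [1, 6] / [3];  Q = [1, 3] / [2]
  Insert 2 (step 4): P = [1, 2] / [3, 6];  Q = [1, 3] / [2, 4]
  Insert 5 (step 5): P = [1, 2, 5] / [3, 6];  Q = [1, 3, 5] / [2, 4]
  Insert 4 (step 6): P = [1, 2, 4] / [3, 5] / [6];  Q = [1, 3, 5] / [2, 4] / [6]
Final shape: (3, 2, 1).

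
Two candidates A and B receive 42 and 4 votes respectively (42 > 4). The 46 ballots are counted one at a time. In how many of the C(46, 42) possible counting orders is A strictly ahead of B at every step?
Strict-lead orderings = 134805

Total orderings of the 46 votes with 42 for A: C(46, 42) = 163185. By the Bertrand ballot formula (Cycle Lemma / reflection principle), the number of orderings in which A is strictly ahead of B throughout is (p − q)/(p + q) · C(p + q, p) = (42 − 4)/(42 + 4) · 163185 = 134805.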